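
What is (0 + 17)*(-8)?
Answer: -136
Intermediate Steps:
(0 + 17)*(-8) = 17*(-8) = -136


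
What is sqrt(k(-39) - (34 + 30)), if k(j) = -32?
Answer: 4*I*sqrt(6) ≈ 9.798*I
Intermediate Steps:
sqrt(k(-39) - (34 + 30)) = sqrt(-32 - (34 + 30)) = sqrt(-32 - 1*64) = sqrt(-32 - 64) = sqrt(-96) = 4*I*sqrt(6)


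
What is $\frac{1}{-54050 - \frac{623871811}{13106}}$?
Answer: $- \frac{13106}{1332251111} \approx -9.8375 \cdot 10^{-6}$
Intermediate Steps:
$\frac{1}{-54050 - \frac{623871811}{13106}} = \frac{1}{- \frac{1332251111}{13106}} = - \frac{13106}{1332251111}$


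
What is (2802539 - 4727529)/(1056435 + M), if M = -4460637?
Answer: 962495/1702101 ≈ 0.56547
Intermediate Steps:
(2802539 - 4727529)/(1056435 + M) = (2802539 - 4727529)/(1056435 - 4460637) = -1924990/(-3404202) = -1924990*(-1/3404202) = 962495/1702101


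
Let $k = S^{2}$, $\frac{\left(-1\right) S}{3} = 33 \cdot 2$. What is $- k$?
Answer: $-39204$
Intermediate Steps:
$S = -198$ ($S = - 3 \cdot 33 \cdot 2 = \left(-3\right) 66 = -198$)
$k = 39204$ ($k = \left(-198\right)^{2} = 39204$)
$- k = \left(-1\right) 39204 = -39204$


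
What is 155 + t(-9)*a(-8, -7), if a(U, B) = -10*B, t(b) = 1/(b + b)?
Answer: 1360/9 ≈ 151.11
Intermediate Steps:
t(b) = 1/(2*b)
155 + t(-9)*a(-8, -7) = 155 + ((½)/(-9))*(-10*(-7)) = 155 + ((½)*(-⅑))*70 = 155 - 1/18*70 = 155 - 35/9 = 1360/9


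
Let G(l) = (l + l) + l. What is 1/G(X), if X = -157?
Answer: -1/471 ≈ -0.0021231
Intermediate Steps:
G(l) = 3*l (G(l) = 2*l + l = 3*l)
1/G(X) = 1/(3*(-157)) = 1/(-471) = -1/471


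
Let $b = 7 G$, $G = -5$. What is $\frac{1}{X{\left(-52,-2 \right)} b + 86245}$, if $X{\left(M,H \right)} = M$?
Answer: $\frac{1}{88065} \approx 1.1355 \cdot 10^{-5}$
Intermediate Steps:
$b = -35$ ($b = 7 \left(-5\right) = -35$)
$\frac{1}{X{\left(-52,-2 \right)} b + 86245} = \frac{1}{\left(-52\right) \left(-35\right) + 86245} = \frac{1}{1820 + 86245} = \frac{1}{88065}$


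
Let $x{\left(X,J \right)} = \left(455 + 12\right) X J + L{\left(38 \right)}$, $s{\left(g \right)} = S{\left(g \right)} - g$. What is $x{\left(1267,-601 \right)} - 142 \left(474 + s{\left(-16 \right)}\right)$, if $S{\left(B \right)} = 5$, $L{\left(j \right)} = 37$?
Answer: $-355675342$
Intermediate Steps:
$s{\left(g \right)} = 5 - g$
$x{\left(X,J \right)} = 37 + 467 J X$ ($x{\left(X,J \right)} = \left(455 + 12\right) X J + 37 = 467 X J + 37 = 467 J X + 37 = 37 + 467 J X$)
$x{\left(1267,-601 \right)} - 142 \left(474 + s{\left(-16 \right)}\right) = \left(37 + 467 \left(-601\right) 1267\right) - 142 \left(474 + \left(5 - -16\right)\right) = \left(37 - 355605089\right) - 142 \left(474 + \left(5 + 16\right)\right) = -355605052 - 142 \left(474 + 21\right) = -355605052 - 70290 = -355675342$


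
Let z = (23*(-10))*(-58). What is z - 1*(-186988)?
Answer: 200328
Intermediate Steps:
z = 13340 (z = -230*(-58) = 13340)
z - 1*(-186988) = 13340 - 1*(-186988) = 13340 + 186988 = 200328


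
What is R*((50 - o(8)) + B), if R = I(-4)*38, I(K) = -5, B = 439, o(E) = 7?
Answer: -91580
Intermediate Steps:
R = -190 (R = -5*38 = -190)
R*((50 - o(8)) + B) = -190*((50 - 1*7) + 439) = -190*((50 - 7) + 439) = -190*(43 + 439) = -190*482 = -91580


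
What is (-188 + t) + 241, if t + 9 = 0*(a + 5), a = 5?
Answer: 44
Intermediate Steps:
t = -9 (t = -9 + 0*(5 + 5) = -9 + 0*10 = -9 + 0 = -9)
(-188 + t) + 241 = (-188 - 9) + 241 = -197 + 241 = 44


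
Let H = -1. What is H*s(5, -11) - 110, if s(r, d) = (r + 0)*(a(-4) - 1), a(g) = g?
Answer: -85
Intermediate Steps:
s(r, d) = -5*r (s(r, d) = (r + 0)*(-4 - 1) = r*(-5) = -5*r)
H*s(5, -11) - 110 = -(-5)*5 - 110 = -1*(-25) - 110 = 25 - 110 = -85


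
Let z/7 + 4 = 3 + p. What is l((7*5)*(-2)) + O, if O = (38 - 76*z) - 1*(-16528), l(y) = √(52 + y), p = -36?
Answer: 36250 + 3*I*√2 ≈ 36250.0 + 4.2426*I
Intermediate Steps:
z = -259 (z = -28 + 7*(3 - 36) = -28 + 7*(-33) = -28 - 231 = -259)
O = 36250 (O = (38 - 76*(-259)) - 1*(-16528) = (38 + 19684) + 16528 = 19722 + 16528 = 36250)
l((7*5)*(-2)) + O = √(52 + (7*5)*(-2)) + 36250 = √(52 + 35*(-2)) + 36250 = √(52 - 70) + 36250 = √(-18) + 36250 = 3*I*√2 + 36250 = 36250 + 3*I*√2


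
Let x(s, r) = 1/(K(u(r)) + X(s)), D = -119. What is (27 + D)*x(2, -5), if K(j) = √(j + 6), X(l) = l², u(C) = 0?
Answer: -184/5 + 46*√6/5 ≈ -14.265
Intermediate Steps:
K(j) = √(6 + j)
x(s, r) = 1/(√6 + s²) (x(s, r) = 1/(√(6 + 0) + s²) = 1/(√6 + s²))
(27 + D)*x(2, -5) = (27 - 119)/(√6 + 2²) = -92/(√6 + 4) = -92/(4 + √6)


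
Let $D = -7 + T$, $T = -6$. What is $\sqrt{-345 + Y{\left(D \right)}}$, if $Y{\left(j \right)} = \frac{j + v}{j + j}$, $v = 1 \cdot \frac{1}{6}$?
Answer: $\frac{i \sqrt{2095977}}{78} \approx 18.561 i$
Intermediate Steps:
$v = \frac{1}{6}$ ($v = 1 \cdot \frac{1}{6} = \frac{1}{6} \approx 0.16667$)
$D = -13$ ($D = -7 - 6 = -13$)
$Y{\left(j \right)} = \frac{\frac{1}{6} + j}{2 j}$ ($Y{\left(j \right)} = \frac{j + \frac{1}{6}}{j + j} = \frac{\frac{1}{6} + j}{2 j}$)
$\sqrt{-345 + Y{\left(D \right)}} = \sqrt{-345 + \frac{1 + 6 \left(-13\right)}{12 \left(-13\right)}} = \sqrt{-345 + \frac{1}{12} \left(- \frac{1}{13}\right) \left(1 - 78\right)} = \sqrt{-345 + \frac{1}{12} \left(- \frac{1}{13}\right) \left(-77\right)} = \sqrt{-345 + \frac{77}{156}} = \sqrt{- \frac{53743}{156}} = \frac{i \sqrt{2095977}}{78}$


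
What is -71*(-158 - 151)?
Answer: 21939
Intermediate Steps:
-71*(-158 - 151) = -71*(-309) = 21939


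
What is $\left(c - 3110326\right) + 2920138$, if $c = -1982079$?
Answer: $-2172267$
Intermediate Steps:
$\left(c - 3110326\right) + 2920138 = \left(-1982079 - 3110326\right) + 2920138 = -5092405 + 2920138 = -2172267$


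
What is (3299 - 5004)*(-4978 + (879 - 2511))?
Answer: 11270050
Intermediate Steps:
(3299 - 5004)*(-4978 + (879 - 2511)) = -1705*(-4978 - 1632) = -1705*(-6610) = 11270050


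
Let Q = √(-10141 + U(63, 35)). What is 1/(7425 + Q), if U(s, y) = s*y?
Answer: 7425/55138561 - 16*I*√31/55138561 ≈ 0.00013466 - 1.6156e-6*I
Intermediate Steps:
Q = 16*I*√31 (Q = √(-10141 + 63*35) = √(-10141 + 2205) = √(-7936) = 16*I*√31 ≈ 89.084*I)
1/(7425 + Q) = 1/(7425 + 16*I*√31)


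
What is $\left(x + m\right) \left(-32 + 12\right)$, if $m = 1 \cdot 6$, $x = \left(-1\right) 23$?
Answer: $340$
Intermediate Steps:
$x = -23$
$m = 6$
$\left(x + m\right) \left(-32 + 12\right) = \left(-23 + 6\right) \left(-32 + 12\right) = \left(-17\right) \left(-20\right) = 340$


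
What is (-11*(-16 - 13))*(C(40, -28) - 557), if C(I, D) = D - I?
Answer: -199375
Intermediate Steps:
(-11*(-16 - 13))*(C(40, -28) - 557) = (-11*(-16 - 13))*((-28 - 1*40) - 557) = (-11*(-29))*((-28 - 40) - 557) = 319*(-68 - 557) = 319*(-625) = -199375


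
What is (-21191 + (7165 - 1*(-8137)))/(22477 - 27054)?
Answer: 5889/4577 ≈ 1.2866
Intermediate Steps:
(-21191 + (7165 - 1*(-8137)))/(22477 - 27054) = (-21191 + (7165 + 8137))/(-4577) = (-21191 + 15302)*(-1/4577) = -5889*(-1/4577) = 5889/4577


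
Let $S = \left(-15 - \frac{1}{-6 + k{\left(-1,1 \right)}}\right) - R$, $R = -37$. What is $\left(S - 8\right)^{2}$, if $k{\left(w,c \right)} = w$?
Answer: $\frac{9801}{49} \approx 200.02$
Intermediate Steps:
$S = \frac{155}{7}$ ($S = \left(-15 - \frac{1}{-6 - 1}\right) - -37 = \left(-15 - \frac{1}{-7}\right) + 37 = \left(-15 - - \frac{1}{7}\right) + 37 = \left(-15 + \frac{1}{7}\right) + 37 = - \frac{104}{7} + 37 = \frac{155}{7} \approx 22.143$)
$\left(S - 8\right)^{2} = \left(\frac{155}{7} - 8\right)^{2} = \left(\frac{99}{7}\right)^{2} = \frac{9801}{49}$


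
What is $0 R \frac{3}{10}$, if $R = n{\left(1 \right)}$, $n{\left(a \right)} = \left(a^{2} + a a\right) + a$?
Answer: $0$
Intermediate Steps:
$n{\left(a \right)} = a + 2 a^{2}$ ($n{\left(a \right)} = \left(a^{2} + a^{2}\right) + a = 2 a^{2} + a = a + 2 a^{2}$)
$R = 3$ ($R = 1 \left(1 + 2 \cdot 1\right) = 1 \left(1 + 2\right) = 1 \cdot 3 = 3$)
$0 R \frac{3}{10} = 0 \cdot 3 \cdot \frac{3}{10} = 0 \cdot 3 \cdot \frac{1}{10} = 0 \cdot \frac{3}{10} = 0$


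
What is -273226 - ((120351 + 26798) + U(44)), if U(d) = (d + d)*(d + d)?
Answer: -428119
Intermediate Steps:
U(d) = 4*d**2 (U(d) = (2*d)*(2*d) = 4*d**2)
-273226 - ((120351 + 26798) + U(44)) = -273226 - ((120351 + 26798) + 4*44**2) = -273226 - (147149 + 4*1936) = -273226 - (147149 + 7744) = -273226 - 1*154893 = -273226 - 154893 = -428119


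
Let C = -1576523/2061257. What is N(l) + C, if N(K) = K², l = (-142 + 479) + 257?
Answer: 727284098329/2061257 ≈ 3.5284e+5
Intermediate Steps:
C = -1576523/2061257 (C = -1576523*1/2061257 = -1576523/2061257 ≈ -0.76484)
l = 594 (l = 337 + 257 = 594)
N(l) + C = 594² - 1576523/2061257 = 352836 - 1576523/2061257 = 727284098329/2061257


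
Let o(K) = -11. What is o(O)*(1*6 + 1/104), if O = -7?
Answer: -6875/104 ≈ -66.106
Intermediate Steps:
o(O)*(1*6 + 1/104) = -11*(1*6 + 1/104) = -11*(6 + 1/104) = -11*625/104 = -6875/104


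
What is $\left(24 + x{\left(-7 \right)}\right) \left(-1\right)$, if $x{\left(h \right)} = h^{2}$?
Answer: $-73$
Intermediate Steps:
$\left(24 + x{\left(-7 \right)}\right) \left(-1\right) = \left(24 + \left(-7\right)^{2}\right) \left(-1\right) = \left(24 + 49\right) \left(-1\right) = 73 \left(-1\right) = -73$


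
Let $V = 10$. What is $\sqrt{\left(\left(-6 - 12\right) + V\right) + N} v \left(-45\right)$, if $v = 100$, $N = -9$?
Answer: $- 4500 i \sqrt{17} \approx - 18554.0 i$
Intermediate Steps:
$\sqrt{\left(\left(-6 - 12\right) + V\right) + N} v \left(-45\right) = \sqrt{\left(\left(-6 - 12\right) + 10\right) - 9} \cdot 100 \left(-45\right) = \sqrt{\left(-18 + 10\right) - 9} \cdot 100 \left(-45\right) = \sqrt{-8 - 9} \cdot 100 \left(-45\right) = \sqrt{-17} \cdot 100 \left(-45\right) = i \sqrt{17} \cdot 100 \left(-45\right) = 100 i \sqrt{17} \left(-45\right) = - 4500 i \sqrt{17}$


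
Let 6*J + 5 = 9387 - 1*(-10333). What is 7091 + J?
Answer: 62261/6 ≈ 10377.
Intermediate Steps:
J = 19715/6 (J = -5/6 + (9387 - 1*(-10333))/6 = -5/6 + (9387 + 10333)/6 = -5/6 + (1/6)*19720 = -5/6 + 9860/3 = 19715/6 ≈ 3285.8)
7091 + J = 7091 + 19715/6 = 62261/6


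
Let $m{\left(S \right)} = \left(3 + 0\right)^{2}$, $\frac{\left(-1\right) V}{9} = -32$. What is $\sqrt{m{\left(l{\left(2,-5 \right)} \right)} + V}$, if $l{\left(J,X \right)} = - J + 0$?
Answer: $3 \sqrt{33} \approx 17.234$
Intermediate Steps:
$V = 288$ ($V = \left(-9\right) \left(-32\right) = 288$)
$l{\left(J,X \right)} = - J$
$m{\left(S \right)} = 9$ ($m{\left(S \right)} = 3^{2} = 9$)
$\sqrt{m{\left(l{\left(2,-5 \right)} \right)} + V} = \sqrt{9 + 288} = \sqrt{297} = 3 \sqrt{33}$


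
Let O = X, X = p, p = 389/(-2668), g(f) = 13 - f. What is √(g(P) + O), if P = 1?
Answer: √21095209/1334 ≈ 3.4430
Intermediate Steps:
p = -389/2668 (p = 389*(-1/2668) = -389/2668 ≈ -0.14580)
X = -389/2668 ≈ -0.14580
O = -389/2668 ≈ -0.14580
√(g(P) + O) = √((13 - 1*1) - 389/2668) = √((13 - 1) - 389/2668) = √(12 - 389/2668) = √(31627/2668) = √21095209/1334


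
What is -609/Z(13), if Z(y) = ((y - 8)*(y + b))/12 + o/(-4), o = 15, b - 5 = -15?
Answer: 1218/5 ≈ 243.60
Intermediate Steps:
b = -10 (b = 5 - 15 = -10)
Z(y) = -15/4 + (-10 + y)*(-8 + y)/12 (Z(y) = ((y - 8)*(y - 10))/12 + 15/(-4) = ((-8 + y)*(-10 + y))*(1/12) + 15*(-1/4) = ((-10 + y)*(-8 + y))*(1/12) - 15/4 = (-10 + y)*(-8 + y)/12 - 15/4 = -15/4 + (-10 + y)*(-8 + y)/12)
-609/Z(13) = -609/(35/12 - 3/2*13 + (1/12)*13**2) = -609/(35/12 - 39/2 + (1/12)*169) = -609/(35/12 - 39/2 + 169/12) = -609/(-5/2) = -609*(-2/5) = 1218/5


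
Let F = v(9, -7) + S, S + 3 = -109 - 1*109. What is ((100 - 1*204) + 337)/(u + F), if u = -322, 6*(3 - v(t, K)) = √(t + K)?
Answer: -2264760/5248799 + 699*√2/5248799 ≈ -0.43129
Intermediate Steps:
v(t, K) = 3 - √(K + t)/6 (v(t, K) = 3 - √(t + K)/6 = 3 - √(K + t)/6)
S = -221 (S = -3 + (-109 - 1*109) = -3 + (-109 - 109) = -3 - 218 = -221)
F = -218 - √2/6 (F = (3 - √(-7 + 9)/6) - 221 = (3 - √2/6) - 221 = -218 - √2/6 ≈ -218.24)
((100 - 1*204) + 337)/(u + F) = ((100 - 1*204) + 337)/(-322 + (-218 - √2/6)) = ((100 - 204) + 337)/(-540 - √2/6) = (-104 + 337)/(-540 - √2/6) = 233/(-540 - √2/6)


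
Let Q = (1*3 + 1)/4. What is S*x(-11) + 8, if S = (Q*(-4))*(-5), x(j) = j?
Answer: -212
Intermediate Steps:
Q = 1 (Q = (3 + 1)*(¼) = 4*(¼) = 1)
S = 20 (S = (1*(-4))*(-5) = -4*(-5) = 20)
S*x(-11) + 8 = 20*(-11) + 8 = -220 + 8 = -212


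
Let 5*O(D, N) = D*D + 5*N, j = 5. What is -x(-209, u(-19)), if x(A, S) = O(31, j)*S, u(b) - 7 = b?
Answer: 11832/5 ≈ 2366.4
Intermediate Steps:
O(D, N) = N + D²/5 (O(D, N) = (D*D + 5*N)/5 = (D² + 5*N)/5 = N + D²/5)
u(b) = 7 + b
x(A, S) = 986*S/5 (x(A, S) = (5 + (⅕)*31²)*S = (5 + (⅕)*961)*S = (5 + 961/5)*S = 986*S/5)
-x(-209, u(-19)) = -986*(7 - 19)/5 = -986*(-12)/5 = -1*(-11832/5) = 11832/5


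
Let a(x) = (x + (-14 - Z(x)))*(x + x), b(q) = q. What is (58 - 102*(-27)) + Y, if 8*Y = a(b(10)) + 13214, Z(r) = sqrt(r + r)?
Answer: 17815/4 - 5*sqrt(5) ≈ 4442.6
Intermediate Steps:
Z(r) = sqrt(2)*sqrt(r) (Z(r) = sqrt(2*r) = sqrt(2)*sqrt(r))
a(x) = 2*x*(-14 + x - sqrt(2)*sqrt(x)) (a(x) = (x + (-14 - sqrt(2)*sqrt(x)))*(x + x) = (x + (-14 - sqrt(2)*sqrt(x)))*(2*x) = (-14 + x - sqrt(2)*sqrt(x))*(2*x) = 2*x*(-14 + x - sqrt(2)*sqrt(x)))
Y = 6567/4 - 5*sqrt(5) (Y = (-2*10*(14 - 1*10 + sqrt(2)*sqrt(10)) + 13214)/8 = (-2*10*(14 - 10 + 2*sqrt(5)) + 13214)/8 = (-2*10*(4 + 2*sqrt(5)) + 13214)/8 = ((-80 - 40*sqrt(5)) + 13214)/8 = (13134 - 40*sqrt(5))/8 = 6567/4 - 5*sqrt(5) ≈ 1630.6)
(58 - 102*(-27)) + Y = (58 - 102*(-27)) + (6567/4 - 5*sqrt(5)) = (58 + 2754) + (6567/4 - 5*sqrt(5)) = 2812 + (6567/4 - 5*sqrt(5)) = 17815/4 - 5*sqrt(5)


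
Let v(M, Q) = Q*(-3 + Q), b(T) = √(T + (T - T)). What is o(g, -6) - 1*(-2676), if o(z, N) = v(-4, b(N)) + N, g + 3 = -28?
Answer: 2664 - 3*I*√6 ≈ 2664.0 - 7.3485*I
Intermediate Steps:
g = -31 (g = -3 - 28 = -31)
b(T) = √T (b(T) = √(T + 0) = √T)
o(z, N) = N + √N*(-3 + √N) (o(z, N) = √N*(-3 + √N) + N = N + √N*(-3 + √N))
o(g, -6) - 1*(-2676) = (-3*I*√6 + 2*(-6)) - 1*(-2676) = (-3*I*√6 - 12) + 2676 = (-12 - 3*I*√6) + 2676 = 2664 - 3*I*√6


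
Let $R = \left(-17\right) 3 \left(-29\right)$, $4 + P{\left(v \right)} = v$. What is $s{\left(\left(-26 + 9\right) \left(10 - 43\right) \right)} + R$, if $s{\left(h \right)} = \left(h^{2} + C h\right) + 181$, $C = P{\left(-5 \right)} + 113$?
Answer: $374725$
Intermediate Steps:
$P{\left(v \right)} = -4 + v$
$C = 104$ ($C = \left(-4 - 5\right) + 113 = -9 + 113 = 104$)
$s{\left(h \right)} = 181 + h^{2} + 104 h$ ($s{\left(h \right)} = \left(h^{2} + 104 h\right) + 181 = 181 + h^{2} + 104 h$)
$R = 1479$ ($R = \left(-51\right) \left(-29\right) = 1479$)
$s{\left(\left(-26 + 9\right) \left(10 - 43\right) \right)} + R = \left(181 + \left(\left(-26 + 9\right) \left(10 - 43\right)\right)^{2} + 104 \left(-26 + 9\right) \left(10 - 43\right)\right) + 1479 = \left(181 + \left(\left(-17\right) \left(-33\right)\right)^{2} + 104 \left(\left(-17\right) \left(-33\right)\right)\right) + 1479 = \left(181 + 561^{2} + 104 \cdot 561\right) + 1479 = \left(181 + 314721 + 58344\right) + 1479 = 373246 + 1479 = 374725$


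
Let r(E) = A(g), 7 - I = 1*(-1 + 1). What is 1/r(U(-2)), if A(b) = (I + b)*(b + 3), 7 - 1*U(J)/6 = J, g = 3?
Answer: 1/60 ≈ 0.016667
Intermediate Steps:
U(J) = 42 - 6*J
I = 7 (I = 7 - (-1 + 1) = 7 - 0 = 7 - 1*0 = 7 + 0 = 7)
A(b) = (3 + b)*(7 + b) (A(b) = (7 + b)*(b + 3) = (7 + b)*(3 + b) = (3 + b)*(7 + b))
r(E) = 60 (r(E) = 21 + 3² + 10*3 = 21 + 9 + 30 = 60)
1/r(U(-2)) = 1/60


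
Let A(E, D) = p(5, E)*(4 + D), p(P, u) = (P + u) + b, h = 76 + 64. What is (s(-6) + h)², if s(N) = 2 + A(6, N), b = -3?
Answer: 15876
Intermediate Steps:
h = 140
p(P, u) = -3 + P + u (p(P, u) = (P + u) - 3 = -3 + P + u)
A(E, D) = (2 + E)*(4 + D) (A(E, D) = (-3 + 5 + E)*(4 + D) = (2 + E)*(4 + D))
s(N) = 34 + 8*N (s(N) = 2 + (2 + 6)*(4 + N) = 2 + 8*(4 + N) = 2 + (32 + 8*N) = 34 + 8*N)
(s(-6) + h)² = ((34 + 8*(-6)) + 140)² = ((34 - 48) + 140)² = (-14 + 140)² = 126² = 15876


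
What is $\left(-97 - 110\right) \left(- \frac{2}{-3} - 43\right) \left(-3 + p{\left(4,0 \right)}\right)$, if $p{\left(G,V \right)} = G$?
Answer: $8763$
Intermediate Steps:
$\left(-97 - 110\right) \left(- \frac{2}{-3} - 43\right) \left(-3 + p{\left(4,0 \right)}\right) = \left(-97 - 110\right) \left(- \frac{2}{-3} - 43\right) \left(-3 + 4\right) = - 207 \left(\left(-2\right) \left(- \frac{1}{3}\right) - 43\right) 1 = - 207 \left(\frac{2}{3} - 43\right) 1 = - 207 \left(\left(- \frac{127}{3}\right) 1\right) = \left(-207\right) \left(- \frac{127}{3}\right) = 8763$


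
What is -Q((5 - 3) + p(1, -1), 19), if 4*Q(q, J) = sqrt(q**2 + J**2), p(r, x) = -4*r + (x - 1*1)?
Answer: -sqrt(377)/4 ≈ -4.8541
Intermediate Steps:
p(r, x) = -1 + x - 4*r (p(r, x) = -4*r + (x - 1) = -4*r + (-1 + x) = -1 + x - 4*r)
Q(q, J) = sqrt(J**2 + q**2)/4 (Q(q, J) = sqrt(q**2 + J**2)/4 = sqrt(J**2 + q**2)/4)
-Q((5 - 3) + p(1, -1), 19) = -sqrt(19**2 + ((5 - 3) + (-1 - 1 - 4*1))**2)/4 = -sqrt(361 + (2 + (-1 - 1 - 4))**2)/4 = -sqrt(361 + (2 - 6)**2)/4 = -sqrt(361 + (-4)**2)/4 = -sqrt(361 + 16)/4 = -sqrt(377)/4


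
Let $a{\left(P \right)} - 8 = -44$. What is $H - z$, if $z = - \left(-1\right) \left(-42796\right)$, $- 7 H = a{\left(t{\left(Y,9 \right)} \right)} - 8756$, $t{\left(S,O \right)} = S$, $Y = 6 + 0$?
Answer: $44052$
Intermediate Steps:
$Y = 6$
$a{\left(P \right)} = -36$ ($a{\left(P \right)} = 8 - 44 = -36$)
$H = 1256$ ($H = - \frac{-36 - 8756}{7} = \left(- \frac{1}{7}\right) \left(-8792\right) = 1256$)
$z = -42796$ ($z = \left(-1\right) 42796 = -42796$)
$H - z = 1256 - -42796 = 1256 + 42796 = 44052$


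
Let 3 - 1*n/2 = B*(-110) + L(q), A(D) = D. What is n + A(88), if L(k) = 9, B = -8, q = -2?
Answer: -1684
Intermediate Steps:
n = -1772 (n = 6 - 2*(-8*(-110) + 9) = 6 - 2*(880 + 9) = 6 - 2*889 = 6 - 1778 = -1772)
n + A(88) = -1772 + 88 = -1684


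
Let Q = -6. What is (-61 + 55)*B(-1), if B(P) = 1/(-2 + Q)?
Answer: ¾ ≈ 0.75000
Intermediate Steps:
B(P) = -⅛ (B(P) = 1/(-2 - 6) = 1/(-8) = -⅛)
(-61 + 55)*B(-1) = (-61 + 55)*(-⅛) = -6*(-⅛) = ¾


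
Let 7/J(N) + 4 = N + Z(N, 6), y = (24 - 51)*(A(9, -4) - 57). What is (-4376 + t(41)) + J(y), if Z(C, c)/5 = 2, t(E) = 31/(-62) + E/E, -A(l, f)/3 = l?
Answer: -4974940/1137 ≈ -4375.5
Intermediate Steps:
A(l, f) = -3*l
t(E) = ½ (t(E) = 31*(-1/62) + 1 = -½ + 1 = ½)
Z(C, c) = 10 (Z(C, c) = 5*2 = 10)
y = 2268 (y = (24 - 51)*(-3*9 - 57) = -27*(-27 - 57) = -27*(-84) = 2268)
J(N) = 7/(6 + N) (J(N) = 7/(-4 + (N + 10)) = 7/(-4 + (10 + N)) = 7/(6 + N))
(-4376 + t(41)) + J(y) = (-4376 + ½) + 7/(6 + 2268) = -8751/2 + 7/2274 = -4974940/1137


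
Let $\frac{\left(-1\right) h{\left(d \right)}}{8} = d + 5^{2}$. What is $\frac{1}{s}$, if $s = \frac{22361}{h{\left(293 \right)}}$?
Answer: $- \frac{2544}{22361} \approx -0.11377$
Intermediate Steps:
$h{\left(d \right)} = -200 - 8 d$ ($h{\left(d \right)} = - 8 \left(d + 5^{2}\right) = - 8 \left(d + 25\right) = - 8 \left(25 + d\right) = -200 - 8 d$)
$s = - \frac{22361}{2544}$ ($s = \frac{22361}{-200 - 2344} = \frac{22361}{-2544} = 22361 \left(- \frac{1}{2544}\right) = - \frac{22361}{2544} \approx -8.7897$)
$\frac{1}{s} = \frac{1}{- \frac{22361}{2544}} = - \frac{2544}{22361}$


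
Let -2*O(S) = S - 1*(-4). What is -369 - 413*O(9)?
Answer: 4631/2 ≈ 2315.5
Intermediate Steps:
O(S) = -2 - S/2 (O(S) = -(S - 1*(-4))/2 = -(S + 4)/2 = -(4 + S)/2 = -2 - S/2)
-369 - 413*O(9) = -369 - 413*(-2 - 1/2*9) = -369 - 413*(-2 - 9/2) = -369 - 413*(-13/2) = -369 + 5369/2 = 4631/2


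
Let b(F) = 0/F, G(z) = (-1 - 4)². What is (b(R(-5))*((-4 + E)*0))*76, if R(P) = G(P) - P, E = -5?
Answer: 0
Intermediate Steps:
G(z) = 25 (G(z) = (-5)² = 25)
R(P) = 25 - P
b(F) = 0
(b(R(-5))*((-4 + E)*0))*76 = (0*((-4 - 5)*0))*76 = (0*(-9*0))*76 = (0*0)*76 = 0*76 = 0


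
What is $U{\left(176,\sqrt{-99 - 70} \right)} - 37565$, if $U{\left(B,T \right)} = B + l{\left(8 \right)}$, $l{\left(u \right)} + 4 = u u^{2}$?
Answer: $-36881$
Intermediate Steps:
$l{\left(u \right)} = -4 + u^{3}$ ($l{\left(u \right)} = -4 + u u^{2} = -4 + u^{3}$)
$U{\left(B,T \right)} = 508 + B$ ($U{\left(B,T \right)} = B - \left(4 - 8^{3}\right) = B + \left(-4 + 512\right) = B + 508 = 508 + B$)
$U{\left(176,\sqrt{-99 - 70} \right)} - 37565 = \left(508 + 176\right) - 37565 = 684 - 37565 = -36881$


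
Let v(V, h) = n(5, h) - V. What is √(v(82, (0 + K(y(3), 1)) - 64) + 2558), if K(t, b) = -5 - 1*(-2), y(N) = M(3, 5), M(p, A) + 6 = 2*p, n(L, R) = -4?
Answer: 2*√618 ≈ 49.719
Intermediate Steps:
M(p, A) = -6 + 2*p
y(N) = 0 (y(N) = -6 + 2*3 = -6 + 6 = 0)
K(t, b) = -3 (K(t, b) = -5 + 2 = -3)
v(V, h) = -4 - V
√(v(82, (0 + K(y(3), 1)) - 64) + 2558) = √((-4 - 1*82) + 2558) = √((-4 - 82) + 2558) = √(-86 + 2558) = √2472 = 2*√618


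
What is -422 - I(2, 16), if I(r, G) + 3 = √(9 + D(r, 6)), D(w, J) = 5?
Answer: -419 - √14 ≈ -422.74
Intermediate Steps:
I(r, G) = -3 + √14 (I(r, G) = -3 + √(9 + 5) = -3 + √14)
-422 - I(2, 16) = -422 - (-3 + √14) = -422 + (3 - √14) = -419 - √14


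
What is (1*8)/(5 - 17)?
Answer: -⅔ ≈ -0.66667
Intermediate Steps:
(1*8)/(5 - 17) = 8/(-12) = 8*(-1/12) = -⅔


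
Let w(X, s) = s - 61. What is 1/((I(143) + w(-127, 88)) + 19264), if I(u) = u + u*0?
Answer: 1/19434 ≈ 5.1456e-5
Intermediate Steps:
w(X, s) = -61 + s
I(u) = u (I(u) = u + 0 = u)
1/((I(143) + w(-127, 88)) + 19264) = 1/((143 + (-61 + 88)) + 19264) = 1/((143 + 27) + 19264) = 1/(170 + 19264) = 1/19434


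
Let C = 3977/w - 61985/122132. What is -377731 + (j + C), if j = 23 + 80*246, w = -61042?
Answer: -1334584003621283/3727590772 ≈ -3.5803e+5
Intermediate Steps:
C = -2134703667/3727590772 (C = 3977/(-61042) - 61985/122132 = 3977*(-1/61042) - 61985*1/122132 = -3977/61042 - 61985/122132 = -2134703667/3727590772 ≈ -0.57268)
j = 19703 (j = 23 + 19680 = 19703)
-377731 + (j + C) = -377731 + (19703 - 2134703667/3727590772) = -377731 + 73442586277049/3727590772 = -1334584003621283/3727590772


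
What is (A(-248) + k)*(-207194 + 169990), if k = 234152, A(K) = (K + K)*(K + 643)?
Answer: -1422383328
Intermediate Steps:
A(K) = 2*K*(643 + K) (A(K) = (2*K)*(643 + K) = 2*K*(643 + K))
(A(-248) + k)*(-207194 + 169990) = (2*(-248)*(643 - 248) + 234152)*(-207194 + 169990) = (2*(-248)*395 + 234152)*(-37204) = (-195920 + 234152)*(-37204) = 38232*(-37204) = -1422383328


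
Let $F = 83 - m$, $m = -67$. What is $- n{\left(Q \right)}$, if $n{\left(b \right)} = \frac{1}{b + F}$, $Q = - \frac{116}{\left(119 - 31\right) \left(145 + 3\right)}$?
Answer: $- \frac{3256}{488371} \approx -0.0066671$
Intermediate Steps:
$F = 150$ ($F = 83 - -67 = 83 + 67 = 150$)
$Q = - \frac{29}{3256}$ ($Q = - \frac{116}{88 \cdot 148} = - \frac{116}{13024} = \left(-116\right) \frac{1}{13024} = - \frac{29}{3256} \approx -0.0089066$)
$n{\left(b \right)} = \frac{1}{150 + b}$ ($n{\left(b \right)} = \frac{1}{b + 150} = \frac{1}{150 + b}$)
$- n{\left(Q \right)} = - \frac{1}{150 - \frac{29}{3256}} = - \frac{1}{\frac{488371}{3256}} = \left(-1\right) \frac{3256}{488371} = - \frac{3256}{488371}$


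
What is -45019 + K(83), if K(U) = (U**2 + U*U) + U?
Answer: -31158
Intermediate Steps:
K(U) = U + 2*U**2 (K(U) = (U**2 + U**2) + U = 2*U**2 + U = U + 2*U**2)
-45019 + K(83) = -45019 + 83*(1 + 2*83) = -45019 + 83*(1 + 166) = -45019 + 83*167 = -45019 + 13861 = -31158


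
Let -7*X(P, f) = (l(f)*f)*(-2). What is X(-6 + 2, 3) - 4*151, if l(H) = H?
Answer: -4210/7 ≈ -601.43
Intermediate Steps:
X(P, f) = 2*f²/7 (X(P, f) = -f*f*(-2)/7 = -f²*(-2)/7 = -(-2)*f²/7 = 2*f²/7)
X(-6 + 2, 3) - 4*151 = (2/7)*3² - 4*151 = (2/7)*9 - 604 = 18/7 - 604 = -4210/7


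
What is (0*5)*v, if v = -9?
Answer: 0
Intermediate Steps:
(0*5)*v = (0*5)*(-9) = 0*(-9) = 0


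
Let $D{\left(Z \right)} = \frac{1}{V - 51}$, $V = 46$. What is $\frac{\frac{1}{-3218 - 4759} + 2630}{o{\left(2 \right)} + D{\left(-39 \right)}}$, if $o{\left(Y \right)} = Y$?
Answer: $\frac{104897545}{71793} \approx 1461.1$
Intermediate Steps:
$D{\left(Z \right)} = - \frac{1}{5}$ ($D{\left(Z \right)} = \frac{1}{46 - 51} = \frac{1}{-5} = - \frac{1}{5}$)
$\frac{\frac{1}{-3218 - 4759} + 2630}{o{\left(2 \right)} + D{\left(-39 \right)}} = \frac{\frac{1}{-3218 - 4759} + 2630}{2 - \frac{1}{5}} = \frac{\frac{1}{-7977} + 2630}{\frac{9}{5}} = \left(- \frac{1}{7977} + 2630\right) \frac{5}{9} = \frac{20979509}{7977} \cdot \frac{5}{9} = \frac{104897545}{71793}$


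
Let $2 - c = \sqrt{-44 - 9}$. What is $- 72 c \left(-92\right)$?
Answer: $13248 - 6624 i \sqrt{53} \approx 13248.0 - 48223.0 i$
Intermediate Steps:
$c = 2 - i \sqrt{53}$ ($c = 2 - \sqrt{-44 - 9} = 2 - \sqrt{-53} = 2 - i \sqrt{53} \approx 2.0 - 7.2801 i$)
$- 72 c \left(-92\right) = - 72 \left(2 - i \sqrt{53}\right) \left(-92\right) = \left(-144 + 72 i \sqrt{53}\right) \left(-92\right) = 13248 - 6624 i \sqrt{53}$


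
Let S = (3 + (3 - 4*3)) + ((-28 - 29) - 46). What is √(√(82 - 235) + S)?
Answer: √(-109 + 3*I*√17) ≈ 0.59143 + 10.457*I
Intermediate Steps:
S = -109 (S = (3 + (3 - 12)) + (-57 - 46) = (3 - 9) - 103 = -6 - 103 = -109)
√(√(82 - 235) + S) = √(√(82 - 235) - 109) = √(√(-153) - 109) = √(3*I*√17 - 109) = √(-109 + 3*I*√17)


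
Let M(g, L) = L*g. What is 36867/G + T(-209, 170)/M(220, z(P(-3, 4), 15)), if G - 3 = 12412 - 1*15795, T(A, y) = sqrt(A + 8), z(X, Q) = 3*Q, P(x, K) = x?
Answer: -36867/3380 + I*sqrt(201)/9900 ≈ -10.907 + 0.0014321*I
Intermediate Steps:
T(A, y) = sqrt(8 + A)
G = -3380 (G = 3 + (12412 - 1*15795) = 3 + (12412 - 15795) = 3 - 3383 = -3380)
36867/G + T(-209, 170)/M(220, z(P(-3, 4), 15)) = 36867/(-3380) + sqrt(8 - 209)/(((3*15)*220)) = 36867*(-1/3380) + sqrt(-201)/((45*220)) = -36867/3380 + (I*sqrt(201))/9900 = -36867/3380 + (I*sqrt(201))*(1/9900) = -36867/3380 + I*sqrt(201)/9900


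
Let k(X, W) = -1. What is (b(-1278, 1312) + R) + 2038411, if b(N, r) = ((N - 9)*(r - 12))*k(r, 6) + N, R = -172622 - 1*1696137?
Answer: 1841474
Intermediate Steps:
R = -1868759 (R = -172622 - 1696137 = -1868759)
b(N, r) = N - (-12 + r)*(-9 + N) (b(N, r) = ((N - 9)*(r - 12))*(-1) + N = ((-9 + N)*(-12 + r))*(-1) + N = ((-12 + r)*(-9 + N))*(-1) + N = -(-12 + r)*(-9 + N) + N = N - (-12 + r)*(-9 + N))
(b(-1278, 1312) + R) + 2038411 = ((-108 + 9*1312 + 13*(-1278) - 1*(-1278)*1312) - 1868759) + 2038411 = ((-108 + 11808 - 16614 + 1676736) - 1868759) + 2038411 = (1671822 - 1868759) + 2038411 = -196937 + 2038411 = 1841474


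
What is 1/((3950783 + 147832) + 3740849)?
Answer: 1/7839464 ≈ 1.2756e-7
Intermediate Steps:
1/((3950783 + 147832) + 3740849) = 1/(4098615 + 3740849) = 1/7839464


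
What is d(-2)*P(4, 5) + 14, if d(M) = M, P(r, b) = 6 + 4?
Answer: -6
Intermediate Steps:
P(r, b) = 10
d(-2)*P(4, 5) + 14 = -2*10 + 14 = -20 + 14 = -6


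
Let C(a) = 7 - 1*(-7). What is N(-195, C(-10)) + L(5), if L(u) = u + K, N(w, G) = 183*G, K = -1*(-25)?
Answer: 2592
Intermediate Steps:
K = 25
C(a) = 14 (C(a) = 7 + 7 = 14)
L(u) = 25 + u (L(u) = u + 25 = 25 + u)
N(-195, C(-10)) + L(5) = 183*14 + (25 + 5) = 2562 + 30 = 2592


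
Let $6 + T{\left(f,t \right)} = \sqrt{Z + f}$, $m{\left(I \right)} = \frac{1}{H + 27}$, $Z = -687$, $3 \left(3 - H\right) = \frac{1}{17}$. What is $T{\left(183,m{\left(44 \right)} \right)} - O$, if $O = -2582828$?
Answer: $2582822 + 6 i \sqrt{14} \approx 2.5828 \cdot 10^{6} + 22.45 i$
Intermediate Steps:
$H = \frac{152}{51}$ ($H = 3 - \frac{1}{3 \cdot 17} = 3 - \frac{1}{51} = \frac{152}{51} \approx 2.9804$)
$m{\left(I \right)} = \frac{51}{1529}$ ($m{\left(I \right)} = \frac{1}{\frac{152}{51} + 27} = \frac{1}{\frac{1529}{51}} = \frac{51}{1529}$)
$T{\left(f,t \right)} = -6 + \sqrt{-687 + f}$
$T{\left(183,m{\left(44 \right)} \right)} - O = \left(-6 + \sqrt{-687 + 183}\right) - -2582828 = \left(-6 + \sqrt{-504}\right) + 2582828 = \left(-6 + 6 i \sqrt{14}\right) + 2582828 = 2582822 + 6 i \sqrt{14}$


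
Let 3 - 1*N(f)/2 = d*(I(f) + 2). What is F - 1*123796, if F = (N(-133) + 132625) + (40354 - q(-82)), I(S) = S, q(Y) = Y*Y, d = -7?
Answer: 40631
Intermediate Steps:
q(Y) = Y²
N(f) = 34 + 14*f (N(f) = 6 - (-14)*(f + 2) = 6 - (-14)*(2 + f) = 6 - 2*(-14 - 7*f) = 6 + (28 + 14*f) = 34 + 14*f)
F = 164427 (F = ((34 + 14*(-133)) + 132625) + (40354 - 1*(-82)²) = ((34 - 1862) + 132625) + (40354 - 1*6724) = (-1828 + 132625) + (40354 - 6724) = 130797 + 33630 = 164427)
F - 1*123796 = 164427 - 1*123796 = 164427 - 123796 = 40631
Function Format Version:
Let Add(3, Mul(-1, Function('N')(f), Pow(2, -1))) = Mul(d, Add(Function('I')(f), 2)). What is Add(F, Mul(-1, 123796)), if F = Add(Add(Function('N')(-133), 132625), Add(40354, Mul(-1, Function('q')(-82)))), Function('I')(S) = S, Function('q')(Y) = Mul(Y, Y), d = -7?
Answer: 40631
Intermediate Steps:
Function('q')(Y) = Pow(Y, 2)
Function('N')(f) = Add(34, Mul(14, f)) (Function('N')(f) = Add(6, Mul(-2, Mul(-7, Add(f, 2)))) = Add(6, Mul(-2, Mul(-7, Add(2, f)))) = Add(6, Mul(-2, Add(-14, Mul(-7, f)))) = Add(6, Add(28, Mul(14, f))) = Add(34, Mul(14, f)))
F = 164427 (F = Add(Add(Add(34, Mul(14, -133)), 132625), Add(40354, Mul(-1, Pow(-82, 2)))) = Add(Add(Add(34, -1862), 132625), Add(40354, Mul(-1, 6724))) = Add(Add(-1828, 132625), Add(40354, -6724)) = Add(130797, 33630) = 164427)
Add(F, Mul(-1, 123796)) = Add(164427, Mul(-1, 123796)) = Add(164427, -123796) = 40631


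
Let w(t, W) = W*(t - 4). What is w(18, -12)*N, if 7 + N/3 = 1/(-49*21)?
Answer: 172896/49 ≈ 3528.5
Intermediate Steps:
w(t, W) = W*(-4 + t)
N = -7204/343 (N = -21 + 3*(1/(-49*21)) = -21 + 3*(-1/49*1/21) = -21 + 3*(-1/1029) = -21 - 1/343 = -7204/343 ≈ -21.003)
w(18, -12)*N = -12*(-4 + 18)*(-7204/343) = -12*14*(-7204/343) = -168*(-7204/343) = 172896/49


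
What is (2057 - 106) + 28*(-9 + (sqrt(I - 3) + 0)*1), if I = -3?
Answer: 1699 + 28*I*sqrt(6) ≈ 1699.0 + 68.586*I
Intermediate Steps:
(2057 - 106) + 28*(-9 + (sqrt(I - 3) + 0)*1) = (2057 - 106) + 28*(-9 + (sqrt(-3 - 3) + 0)*1) = 1951 + 28*(-9 + (sqrt(-6) + 0)*1) = 1951 + 28*(-9 + (I*sqrt(6) + 0)*1) = 1951 + 28*(-9 + (I*sqrt(6))*1) = 1951 + 28*(-9 + I*sqrt(6)) = 1951 + (-252 + 28*I*sqrt(6)) = 1699 + 28*I*sqrt(6)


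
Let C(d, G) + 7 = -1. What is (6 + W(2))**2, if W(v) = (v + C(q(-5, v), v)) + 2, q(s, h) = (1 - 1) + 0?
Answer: 4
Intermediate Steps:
q(s, h) = 0 (q(s, h) = 0 + 0 = 0)
C(d, G) = -8 (C(d, G) = -7 - 1 = -8)
W(v) = -6 + v (W(v) = (v - 8) + 2 = (-8 + v) + 2 = -6 + v)
(6 + W(2))**2 = (6 + (-6 + 2))**2 = (6 - 4)**2 = 2**2 = 4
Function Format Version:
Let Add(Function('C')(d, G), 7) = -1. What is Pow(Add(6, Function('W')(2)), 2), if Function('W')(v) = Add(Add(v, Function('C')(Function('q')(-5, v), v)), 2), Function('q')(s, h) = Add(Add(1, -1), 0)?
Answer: 4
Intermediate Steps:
Function('q')(s, h) = 0 (Function('q')(s, h) = Add(0, 0) = 0)
Function('C')(d, G) = -8 (Function('C')(d, G) = Add(-7, -1) = -8)
Function('W')(v) = Add(-6, v) (Function('W')(v) = Add(Add(v, -8), 2) = Add(Add(-8, v), 2) = Add(-6, v))
Pow(Add(6, Function('W')(2)), 2) = Pow(Add(6, Add(-6, 2)), 2) = Pow(Add(6, -4), 2) = Pow(2, 2) = 4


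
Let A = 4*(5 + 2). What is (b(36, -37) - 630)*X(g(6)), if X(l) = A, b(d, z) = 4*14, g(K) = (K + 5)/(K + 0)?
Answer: -16072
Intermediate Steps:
g(K) = (5 + K)/K
b(d, z) = 56
A = 28 (A = 4*7 = 28)
X(l) = 28
(b(36, -37) - 630)*X(g(6)) = (56 - 630)*28 = -574*28 = -16072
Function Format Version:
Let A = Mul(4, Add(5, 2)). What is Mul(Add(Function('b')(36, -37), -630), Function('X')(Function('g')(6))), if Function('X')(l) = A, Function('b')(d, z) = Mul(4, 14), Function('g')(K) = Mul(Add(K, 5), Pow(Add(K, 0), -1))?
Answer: -16072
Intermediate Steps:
Function('g')(K) = Mul(Pow(K, -1), Add(5, K)) (Function('g')(K) = Mul(Add(5, K), Pow(K, -1)) = Mul(Pow(K, -1), Add(5, K)))
Function('b')(d, z) = 56
A = 28 (A = Mul(4, 7) = 28)
Function('X')(l) = 28
Mul(Add(Function('b')(36, -37), -630), Function('X')(Function('g')(6))) = Mul(Add(56, -630), 28) = Mul(-574, 28) = -16072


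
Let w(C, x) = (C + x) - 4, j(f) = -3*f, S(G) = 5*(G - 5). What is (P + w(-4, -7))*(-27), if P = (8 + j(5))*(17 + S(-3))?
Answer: -3942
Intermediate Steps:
S(G) = -25 + 5*G (S(G) = 5*(-5 + G) = -25 + 5*G)
w(C, x) = -4 + C + x
P = 161 (P = (8 - 3*5)*(17 + (-25 + 5*(-3))) = (8 - 15)*(17 + (-25 - 15)) = -7*(17 - 40) = -7*(-23) = 161)
(P + w(-4, -7))*(-27) = (161 + (-4 - 4 - 7))*(-27) = (161 - 15)*(-27) = 146*(-27) = -3942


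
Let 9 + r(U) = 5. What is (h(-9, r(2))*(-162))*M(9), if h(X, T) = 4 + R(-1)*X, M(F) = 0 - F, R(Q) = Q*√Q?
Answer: 5832 + 13122*I ≈ 5832.0 + 13122.0*I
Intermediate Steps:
R(Q) = Q^(3/2)
M(F) = -F
r(U) = -4 (r(U) = -9 + 5 = -4)
h(X, T) = 4 - I*X (h(X, T) = 4 + (-1)^(3/2)*X = 4 + (-I)*X = 4 - I*X)
(h(-9, r(2))*(-162))*M(9) = ((4 - 1*I*(-9))*(-162))*(-1*9) = ((4 + 9*I)*(-162))*(-9) = (-648 - 1458*I)*(-9) = 5832 + 13122*I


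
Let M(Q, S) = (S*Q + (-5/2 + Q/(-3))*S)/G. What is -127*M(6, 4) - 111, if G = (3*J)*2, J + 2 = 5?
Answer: -460/3 ≈ -153.33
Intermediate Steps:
J = 3 (J = -2 + 5 = 3)
G = 18 (G = (3*3)*2 = 9*2 = 18)
M(Q, S) = Q*S/18 + S*(-5/2 - Q/3)/18 (M(Q, S) = (S*Q + (-5/2 + Q/(-3))*S)/18 = (Q*S + (-5*½ + Q*(-⅓))*S)*(1/18) = (Q*S + (-5/2 - Q/3)*S)*(1/18) = (Q*S + S*(-5/2 - Q/3))*(1/18) = Q*S/18 + S*(-5/2 - Q/3)/18)
-127*M(6, 4) - 111 = -127*4*(-15 + 4*6)/108 - 111 = -127*4*(-15 + 24)/108 - 111 = -127*4*9/108 - 111 = -127*⅓ - 111 = -127/3 - 111 = -460/3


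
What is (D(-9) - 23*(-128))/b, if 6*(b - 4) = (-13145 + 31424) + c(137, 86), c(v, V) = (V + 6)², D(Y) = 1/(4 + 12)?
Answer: 141315/214136 ≈ 0.65993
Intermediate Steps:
D(Y) = 1/16
c(v, V) = (6 + V)²
b = 26767/6 (b = 4 + ((-13145 + 31424) + (6 + 86)²)/6 = 4 + (18279 + 92²)/6 = 4 + (18279 + 8464)/6 = 4 + (⅙)*26743 = 4 + 26743/6 = 26767/6 ≈ 4461.2)
(D(-9) - 23*(-128))/b = (1/16 - 23*(-128))/(26767/6) = (1/16 + 2944)*(6/26767) = (47105/16)*(6/26767) = 141315/214136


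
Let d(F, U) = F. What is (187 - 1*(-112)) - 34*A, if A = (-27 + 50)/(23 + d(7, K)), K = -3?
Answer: 4094/15 ≈ 272.93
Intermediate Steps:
A = 23/30 (A = (-27 + 50)/(23 + 7) = 23/30 ≈ 0.76667)
(187 - 1*(-112)) - 34*A = (187 - 1*(-112)) - 34*23/30 = (187 + 112) - 391/15 = 299 - 391/15 = 4094/15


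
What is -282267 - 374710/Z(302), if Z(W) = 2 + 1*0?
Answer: -469622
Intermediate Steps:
Z(W) = 2 (Z(W) = 2 + 0 = 2)
-282267 - 374710/Z(302) = -282267 - 374710/2 = -282267 - 1*187355 = -282267 - 187355 = -469622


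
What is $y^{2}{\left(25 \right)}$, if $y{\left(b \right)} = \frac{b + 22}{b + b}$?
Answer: $\frac{2209}{2500} \approx 0.8836$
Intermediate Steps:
$y{\left(b \right)} = \frac{22 + b}{2 b}$
$y^{2}{\left(25 \right)} = \left(\frac{22 + 25}{2 \cdot 25}\right)^{2} = \left(\frac{1}{2} \cdot \frac{1}{25} \cdot 47\right)^{2} = \left(\frac{47}{50}\right)^{2} = \frac{2209}{2500}$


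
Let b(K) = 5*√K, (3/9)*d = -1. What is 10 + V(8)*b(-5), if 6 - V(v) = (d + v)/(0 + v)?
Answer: 10 + 215*I*√5/8 ≈ 10.0 + 60.094*I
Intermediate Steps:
d = -3 (d = 3*(-1) = -3)
V(v) = 6 - (-3 + v)/v (V(v) = 6 - (-3 + v)/(0 + v) = 6 - (-3 + v)/v)
10 + V(8)*b(-5) = 10 + (5 + 3/8)*(5*√(-5)) = 10 + (5 + 3*(⅛))*(5*(I*√5)) = 10 + (5 + 3/8)*(5*I*√5) = 10 + 43*(5*I*√5)/8 = 10 + 215*I*√5/8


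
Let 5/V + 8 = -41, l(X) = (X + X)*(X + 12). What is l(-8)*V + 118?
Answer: 6102/49 ≈ 124.53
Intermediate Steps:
l(X) = 2*X*(12 + X) (l(X) = (2*X)*(12 + X) = 2*X*(12 + X))
V = -5/49 (V = 5/(-8 - 41) = 5/(-49) = 5*(-1/49) = -5/49 ≈ -0.10204)
l(-8)*V + 118 = (2*(-8)*(12 - 8))*(-5/49) + 118 = (2*(-8)*4)*(-5/49) + 118 = -64*(-5/49) + 118 = 320/49 + 118 = 6102/49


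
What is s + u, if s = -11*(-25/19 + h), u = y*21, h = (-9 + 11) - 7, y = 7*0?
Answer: 1320/19 ≈ 69.474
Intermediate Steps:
y = 0
h = -5 (h = 2 - 7 = -5)
u = 0 (u = 0*21 = 0)
s = 1320/19 (s = -11*(-25/19 - 5) = -11*(-120/19) = 1320/19 ≈ 69.474)
s + u = 1320/19 + 0 = 1320/19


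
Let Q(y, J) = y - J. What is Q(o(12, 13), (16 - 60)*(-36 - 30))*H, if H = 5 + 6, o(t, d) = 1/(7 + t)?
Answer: -606925/19 ≈ -31943.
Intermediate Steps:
H = 11
Q(o(12, 13), (16 - 60)*(-36 - 30))*H = (1/(7 + 12) - (16 - 60)*(-36 - 30))*11 = (1/19 - (-44)*(-66))*11 = (1/19 - 1*2904)*11 = (1/19 - 2904)*11 = -55175/19*11 = -606925/19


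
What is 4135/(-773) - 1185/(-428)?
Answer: -853775/330844 ≈ -2.5806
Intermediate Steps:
4135/(-773) - 1185/(-428) = 4135*(-1/773) - 1185*(-1/428) = -4135/773 + 1185/428 = -853775/330844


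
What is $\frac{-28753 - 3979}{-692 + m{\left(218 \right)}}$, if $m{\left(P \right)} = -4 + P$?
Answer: $\frac{16366}{239} \approx 68.477$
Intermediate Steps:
$\frac{-28753 - 3979}{-692 + m{\left(218 \right)}} = \frac{-28753 - 3979}{-692 + \left(-4 + 218\right)} = - \frac{32732}{-692 + 214} = - \frac{32732}{-478} = \left(-32732\right) \left(- \frac{1}{478}\right) = \frac{16366}{239}$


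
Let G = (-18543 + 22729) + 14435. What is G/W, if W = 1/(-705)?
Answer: -13127805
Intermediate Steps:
G = 18621 (G = 4186 + 14435 = 18621)
W = -1/705 ≈ -0.0014184
G/W = 18621/(-1/705) = 18621*(-705) = -13127805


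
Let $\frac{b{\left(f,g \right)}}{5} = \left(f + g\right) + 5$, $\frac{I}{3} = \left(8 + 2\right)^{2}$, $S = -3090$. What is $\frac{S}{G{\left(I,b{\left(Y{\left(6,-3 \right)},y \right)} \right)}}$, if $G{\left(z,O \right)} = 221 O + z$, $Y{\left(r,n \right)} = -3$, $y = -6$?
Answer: $\frac{3}{4} \approx 0.75$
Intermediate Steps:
$I = 300$ ($I = 3 \left(8 + 2\right)^{2} = 3 \cdot 10^{2} = 3 \cdot 100 = 300$)
$b{\left(f,g \right)} = 25 + 5 f + 5 g$ ($b{\left(f,g \right)} = 5 \left(\left(f + g\right) + 5\right) = 5 \left(5 + f + g\right) = 25 + 5 f + 5 g$)
$G{\left(z,O \right)} = z + 221 O$
$\frac{S}{G{\left(I,b{\left(Y{\left(6,-3 \right)},y \right)} \right)}} = - \frac{3090}{300 + 221 \left(25 + 5 \left(-3\right) + 5 \left(-6\right)\right)} = - \frac{3090}{300 + 221 \left(25 - 15 - 30\right)} = - \frac{3090}{300 + 221 \left(-20\right)} = - \frac{3090}{300 - 4420} = - \frac{3090}{-4120} = \left(-3090\right) \left(- \frac{1}{4120}\right) = \frac{3}{4}$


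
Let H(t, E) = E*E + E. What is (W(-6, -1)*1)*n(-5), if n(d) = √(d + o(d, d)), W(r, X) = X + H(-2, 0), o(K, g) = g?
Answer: -I*√10 ≈ -3.1623*I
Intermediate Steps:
H(t, E) = E + E² (H(t, E) = E² + E = E + E²)
W(r, X) = X (W(r, X) = X + 0*(1 + 0) = X + 0*1 = X + 0 = X)
n(d) = √2*√d (n(d) = √(d + d) = √(2*d) = √2*√d)
(W(-6, -1)*1)*n(-5) = (-1*1)*(√2*√(-5)) = -√2*I*√5 = -I*√10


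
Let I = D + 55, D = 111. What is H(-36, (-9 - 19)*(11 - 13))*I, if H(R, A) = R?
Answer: -5976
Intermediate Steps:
I = 166 (I = 111 + 55 = 166)
H(-36, (-9 - 19)*(11 - 13))*I = -36*166 = -5976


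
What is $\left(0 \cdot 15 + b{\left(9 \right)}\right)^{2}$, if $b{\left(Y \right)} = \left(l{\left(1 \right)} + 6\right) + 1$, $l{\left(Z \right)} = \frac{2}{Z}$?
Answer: $81$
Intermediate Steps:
$b{\left(Y \right)} = 9$ ($b{\left(Y \right)} = \left(\frac{2}{1} + 6\right) + 1 = \left(2 \cdot 1 + 6\right) + 1 = \left(2 + 6\right) + 1 = 8 + 1 = 9$)
$\left(0 \cdot 15 + b{\left(9 \right)}\right)^{2} = \left(0 \cdot 15 + 9\right)^{2} = \left(0 + 9\right)^{2} = 9^{2} = 81$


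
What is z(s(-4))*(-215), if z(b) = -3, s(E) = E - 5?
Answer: 645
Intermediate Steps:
s(E) = -5 + E
z(s(-4))*(-215) = -3*(-215) = 645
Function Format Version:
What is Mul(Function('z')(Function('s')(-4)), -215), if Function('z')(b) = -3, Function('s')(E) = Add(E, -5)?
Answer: 645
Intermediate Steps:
Function('s')(E) = Add(-5, E)
Mul(Function('z')(Function('s')(-4)), -215) = Mul(-3, -215) = 645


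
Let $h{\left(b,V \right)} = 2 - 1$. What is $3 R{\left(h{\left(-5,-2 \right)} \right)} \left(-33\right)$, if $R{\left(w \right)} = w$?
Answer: $-99$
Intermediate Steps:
$h{\left(b,V \right)} = 1$
$3 R{\left(h{\left(-5,-2 \right)} \right)} \left(-33\right) = 3 \cdot 1 \left(-33\right) = 3 \left(-33\right) = -99$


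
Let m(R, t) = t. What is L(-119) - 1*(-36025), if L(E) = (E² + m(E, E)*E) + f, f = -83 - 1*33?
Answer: 64231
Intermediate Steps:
f = -116 (f = -83 - 33 = -116)
L(E) = -116 + 2*E² (L(E) = (E² + E*E) - 116 = (E² + E²) - 116 = 2*E² - 116 = -116 + 2*E²)
L(-119) - 1*(-36025) = (-116 + 2*(-119)²) - 1*(-36025) = (-116 + 2*14161) + 36025 = (-116 + 28322) + 36025 = 28206 + 36025 = 64231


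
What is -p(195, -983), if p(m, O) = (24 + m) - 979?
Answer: 760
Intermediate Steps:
p(m, O) = -955 + m
-p(195, -983) = -(-955 + 195) = -1*(-760) = 760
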